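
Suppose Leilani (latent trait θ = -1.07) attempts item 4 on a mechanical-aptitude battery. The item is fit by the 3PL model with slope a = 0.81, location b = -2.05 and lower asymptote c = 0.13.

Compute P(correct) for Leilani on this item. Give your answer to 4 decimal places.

P(θ) = c + (1 − c) · 1 / (1 + exp(−a(θ − b)))
Exponent: 0.81 × (-1.07 − (-2.05)) = 0.7938
1/(1 + e^{-0.7938}) = 0.6886
P = 0.13 + 0.87 × 0.6886 = 0.7291

0.7291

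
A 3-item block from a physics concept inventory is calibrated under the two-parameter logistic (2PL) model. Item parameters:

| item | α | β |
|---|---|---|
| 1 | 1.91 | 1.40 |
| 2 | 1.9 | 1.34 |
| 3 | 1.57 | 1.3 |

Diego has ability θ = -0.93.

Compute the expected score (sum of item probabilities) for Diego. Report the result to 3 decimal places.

P(θ) = 1 / (1 + exp(−α(θ − β)))
P_1 = 1/(1+e^{4.4503}) = 0.0115
P_2 = 1/(1+e^{4.3130}) = 0.0132
P_3 = 1/(1+e^{3.5011}) = 0.0293
E[score] = 0.0115 + 0.0132 + 0.0293 = 0.0540

0.054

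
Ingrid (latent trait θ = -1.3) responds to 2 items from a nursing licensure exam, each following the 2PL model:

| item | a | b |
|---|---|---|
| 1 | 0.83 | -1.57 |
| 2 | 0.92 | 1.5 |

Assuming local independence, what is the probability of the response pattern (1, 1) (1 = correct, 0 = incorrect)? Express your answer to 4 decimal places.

0.0393

P(θ) = 1 / (1 + exp(−a(θ − b)))
P_1 = 1/(1+e^{-0.2241}) = 0.5558
P_2 = 1/(1+e^{2.5760}) = 0.0707
L = P_1 × P_2 = 0.5558 × 0.0707 = 0.03929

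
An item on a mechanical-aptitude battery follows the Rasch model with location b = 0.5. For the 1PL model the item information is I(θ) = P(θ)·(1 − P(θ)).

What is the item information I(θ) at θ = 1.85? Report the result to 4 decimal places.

P = 1/(1+e^{-1.3500}) = 0.7941
P(1−P) = 0.7941 × 0.2059 = 0.1635
I = P(1−P) = 0.16349

0.1635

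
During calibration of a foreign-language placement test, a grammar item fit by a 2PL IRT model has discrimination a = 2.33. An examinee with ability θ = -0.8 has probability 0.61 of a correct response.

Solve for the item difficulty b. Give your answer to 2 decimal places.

-0.99

P(θ) = 1 / (1 + exp(−a(θ − b)))
logit(0.61) = ln(0.61/0.39) = 0.4473
b = θ − logit/(a) = -0.8 − 0.4473/2.3300 = -0.9920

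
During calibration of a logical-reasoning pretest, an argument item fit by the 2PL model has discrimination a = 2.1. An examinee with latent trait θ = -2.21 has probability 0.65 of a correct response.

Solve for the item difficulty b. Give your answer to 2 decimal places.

-2.50

P(θ) = 1 / (1 + exp(−a(θ − b)))
logit(0.65) = ln(0.65/0.35) = 0.6190
b = θ − logit/(a) = -2.21 − 0.6190/2.1000 = -2.5048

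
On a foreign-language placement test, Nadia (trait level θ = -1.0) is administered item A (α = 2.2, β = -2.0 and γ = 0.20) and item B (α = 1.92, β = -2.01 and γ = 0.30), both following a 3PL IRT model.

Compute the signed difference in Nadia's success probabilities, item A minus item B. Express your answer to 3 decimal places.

P(θ) = γ + (1 − γ) · 1 / (1 + exp(−α(θ − β)))
P_A = 0.9202
P_B = 0.9120
P_A − P_B = 0.0082

0.008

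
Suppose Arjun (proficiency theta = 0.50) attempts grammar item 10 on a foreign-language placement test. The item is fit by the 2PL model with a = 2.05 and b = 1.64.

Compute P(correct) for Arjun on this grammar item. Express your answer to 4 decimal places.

0.0881

P(theta) = 1 / (1 + exp(−a(theta − b)))
Exponent: 2.05 × (0.50 − 1.64) = -2.3370
1/(1 + e^{2.3370}) = 0.0881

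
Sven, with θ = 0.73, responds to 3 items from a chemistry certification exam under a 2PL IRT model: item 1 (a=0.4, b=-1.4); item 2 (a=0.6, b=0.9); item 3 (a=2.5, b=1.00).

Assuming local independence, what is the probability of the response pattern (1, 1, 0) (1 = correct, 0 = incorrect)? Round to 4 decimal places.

0.2204

P(θ) = 1 / (1 + exp(−a(θ − b)))
P_1 = 1/(1+e^{-0.8520}) = 0.7010
P_2 = 1/(1+e^{0.1020}) = 0.4745
P_3 = 1/(1+e^{0.6750}) = 0.3374
L = P_1 × P_2 × (1−P_3) = 0.7010 × 0.4745 × 0.6626 = 0.22041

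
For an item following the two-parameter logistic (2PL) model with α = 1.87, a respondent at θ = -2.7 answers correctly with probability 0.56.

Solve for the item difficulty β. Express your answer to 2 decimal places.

-2.83

P(θ) = 1 / (1 + exp(−α(θ − β)))
logit(0.56) = ln(0.56/0.44) = 0.2412
β = θ − logit/(α) = -2.7 − 0.2412/1.8700 = -2.8290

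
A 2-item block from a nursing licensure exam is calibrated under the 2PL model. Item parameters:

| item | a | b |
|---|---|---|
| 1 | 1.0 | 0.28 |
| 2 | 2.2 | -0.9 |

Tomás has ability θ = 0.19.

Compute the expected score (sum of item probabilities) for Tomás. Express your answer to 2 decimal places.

P(θ) = 1 / (1 + exp(−a(θ − b)))
P_1 = 1/(1+e^{0.0900}) = 0.4775
P_2 = 1/(1+e^{-2.3980}) = 0.9167
E[score] = 0.4775 + 0.9167 = 1.3942

1.39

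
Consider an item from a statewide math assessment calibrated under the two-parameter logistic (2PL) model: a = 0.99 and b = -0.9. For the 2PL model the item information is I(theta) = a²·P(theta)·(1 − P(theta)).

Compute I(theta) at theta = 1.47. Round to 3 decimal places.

P = 1/(1+e^{-2.3463}) = 0.9126
P(1−P) = 0.9126 × 0.0874 = 0.0797
I = a² × P(1−P) = 0.99² × 0.0797 = 0.07814

0.078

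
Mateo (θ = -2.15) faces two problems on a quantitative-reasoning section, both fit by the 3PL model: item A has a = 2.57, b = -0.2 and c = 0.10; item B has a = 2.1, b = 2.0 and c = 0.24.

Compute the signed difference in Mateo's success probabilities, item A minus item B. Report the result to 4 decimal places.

-0.1342

P(θ) = c + (1 − c) · 1 / (1 + exp(−a(θ − b)))
P_A = 0.1060
P_B = 0.2401
P_A − P_B = -0.1342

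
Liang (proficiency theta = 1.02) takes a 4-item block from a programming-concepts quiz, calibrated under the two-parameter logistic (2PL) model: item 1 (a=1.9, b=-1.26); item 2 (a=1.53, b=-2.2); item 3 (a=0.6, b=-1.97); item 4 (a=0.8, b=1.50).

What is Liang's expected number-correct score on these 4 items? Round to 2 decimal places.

P(theta) = 1 / (1 + exp(−a(theta − b)))
P_1 = 1/(1+e^{-4.3320}) = 0.9870
P_2 = 1/(1+e^{-4.9266}) = 0.9928
P_3 = 1/(1+e^{-1.7940}) = 0.8574
P_4 = 1/(1+e^{0.3840}) = 0.4052
E[score] = 0.9870 + 0.9928 + 0.8574 + 0.4052 = 3.2424

3.24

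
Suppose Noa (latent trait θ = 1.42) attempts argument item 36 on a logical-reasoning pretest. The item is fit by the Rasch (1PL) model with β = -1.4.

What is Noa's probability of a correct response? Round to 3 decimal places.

0.944

P(θ) = 1 / (1 + exp(−(θ − β)))
Exponent: (1.42 − (-1.4)) = 2.8200
1/(1 + e^{-2.8200}) = 0.9437
P = 0.9437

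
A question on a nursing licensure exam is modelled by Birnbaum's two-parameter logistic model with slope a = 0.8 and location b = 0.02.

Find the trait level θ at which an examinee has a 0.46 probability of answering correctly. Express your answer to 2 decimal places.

-0.18

P(θ) = 1 / (1 + exp(−a(θ − b)))
logit = ln(0.4600/0.5400) = -0.1603
θ = b + logit/(a) = 0.02 + (-0.1603)/0.8000 = -0.1804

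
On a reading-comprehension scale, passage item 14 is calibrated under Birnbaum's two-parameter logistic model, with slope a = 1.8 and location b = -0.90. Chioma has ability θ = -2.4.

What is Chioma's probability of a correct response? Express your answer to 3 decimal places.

0.063

P(θ) = 1 / (1 + exp(−a(θ − b)))
Exponent: 1.8 × (-2.4 − (-0.90)) = -2.7000
1/(1 + e^{2.7000}) = 0.0630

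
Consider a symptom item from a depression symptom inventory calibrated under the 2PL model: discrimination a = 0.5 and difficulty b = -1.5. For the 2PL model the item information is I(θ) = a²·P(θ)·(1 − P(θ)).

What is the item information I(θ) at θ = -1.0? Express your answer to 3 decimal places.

0.062

P = 1/(1+e^{-0.2500}) = 0.5622
P(1−P) = 0.5622 × 0.4378 = 0.2461
I = a² × P(1−P) = 0.5² × 0.2461 = 0.06153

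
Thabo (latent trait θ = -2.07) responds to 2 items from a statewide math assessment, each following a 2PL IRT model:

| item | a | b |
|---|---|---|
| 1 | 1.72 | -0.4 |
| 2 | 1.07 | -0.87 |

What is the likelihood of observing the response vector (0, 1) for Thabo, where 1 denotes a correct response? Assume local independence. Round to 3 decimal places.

P(θ) = 1 / (1 + exp(−a(θ − b)))
P_1 = 1/(1+e^{2.8724}) = 0.0535
P_2 = 1/(1+e^{1.2840}) = 0.2169
L = (1−P_1) × P_2 = 0.9465 × 0.2169 = 0.20526

0.205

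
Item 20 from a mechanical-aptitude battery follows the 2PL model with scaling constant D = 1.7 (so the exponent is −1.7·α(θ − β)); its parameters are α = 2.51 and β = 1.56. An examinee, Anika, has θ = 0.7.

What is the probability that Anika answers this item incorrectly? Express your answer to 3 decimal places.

P(θ) = 1 / (1 + exp(−D·α(θ − β)))
Exponent: 1.7 × 2.51 × (0.7 − 1.56) = -3.6696
1/(1 + e^{3.6696}) = 0.0249
P = 0.0249
P(incorrect) = 1 − 0.0249 = 0.9751

0.975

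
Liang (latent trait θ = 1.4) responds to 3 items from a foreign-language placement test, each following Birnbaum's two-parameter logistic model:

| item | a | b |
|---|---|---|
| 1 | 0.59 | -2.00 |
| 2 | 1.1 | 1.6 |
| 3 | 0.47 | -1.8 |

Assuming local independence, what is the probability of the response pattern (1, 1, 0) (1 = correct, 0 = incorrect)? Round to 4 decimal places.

0.0714

P(θ) = 1 / (1 + exp(−a(θ − b)))
P_1 = 1/(1+e^{-2.0060}) = 0.8814
P_2 = 1/(1+e^{0.2200}) = 0.4452
P_3 = 1/(1+e^{-1.5040}) = 0.8182
L = P_1 × P_2 × (1−P_3) = 0.8814 × 0.4452 × 0.1818 = 0.07136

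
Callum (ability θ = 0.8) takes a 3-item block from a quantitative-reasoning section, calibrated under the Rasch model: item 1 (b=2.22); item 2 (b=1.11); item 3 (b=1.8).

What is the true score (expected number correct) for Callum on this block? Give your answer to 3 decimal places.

0.887

P(θ) = 1 / (1 + exp(−(θ − b)))
P_1 = 1/(1+e^{1.4200}) = 0.1947
P_2 = 1/(1+e^{0.3100}) = 0.4231
P_3 = 1/(1+e^{1.0000}) = 0.2689
E[score] = 0.1947 + 0.4231 + 0.2689 = 0.8867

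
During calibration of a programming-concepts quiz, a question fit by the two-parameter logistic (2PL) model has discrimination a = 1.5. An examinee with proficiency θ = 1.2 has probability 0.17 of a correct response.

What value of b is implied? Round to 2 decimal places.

2.26

P(θ) = 1 / (1 + exp(−a(θ − b)))
logit(0.17) = ln(0.17/0.83) = -1.5856
b = θ − logit/(a) = 1.2 − (-1.5856)/1.5000 = 2.2571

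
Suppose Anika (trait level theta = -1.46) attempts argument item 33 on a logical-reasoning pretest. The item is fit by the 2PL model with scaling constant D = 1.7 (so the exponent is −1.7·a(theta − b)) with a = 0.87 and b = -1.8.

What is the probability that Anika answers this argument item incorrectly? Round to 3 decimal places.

P(theta) = 1 / (1 + exp(−D·a(theta − b)))
Exponent: 1.7 × 0.87 × (-1.46 − (-1.8)) = 0.5029
1/(1 + e^{-0.5029}) = 0.6231
P = 0.6231
P(incorrect) = 1 − 0.6231 = 0.3769

0.377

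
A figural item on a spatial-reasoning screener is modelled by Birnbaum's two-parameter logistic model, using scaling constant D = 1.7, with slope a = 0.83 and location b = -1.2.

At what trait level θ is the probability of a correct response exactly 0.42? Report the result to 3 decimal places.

P(θ) = 1 / (1 + exp(−D·a(θ − b)))
logit = ln(0.4200/0.5800) = -0.3228
θ = b + logit/(1.7·a) = -1.2 + (-0.3228)/1.4110 = -1.4288

-1.429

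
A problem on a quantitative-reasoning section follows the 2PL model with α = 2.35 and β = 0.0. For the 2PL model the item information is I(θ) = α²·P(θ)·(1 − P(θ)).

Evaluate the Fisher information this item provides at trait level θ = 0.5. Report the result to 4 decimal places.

0.9956

P = 1/(1+e^{-1.1750}) = 0.7640
P(1−P) = 0.7640 × 0.2360 = 0.1803
I = α² × P(1−P) = 2.35² × 0.1803 = 0.99559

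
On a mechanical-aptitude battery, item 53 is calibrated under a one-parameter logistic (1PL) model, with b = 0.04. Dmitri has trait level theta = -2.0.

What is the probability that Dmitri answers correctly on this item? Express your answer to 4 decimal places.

P(theta) = 1 / (1 + exp(−(theta − b)))
Exponent: (-2.0 − 0.04) = -2.0400
1/(1 + e^{2.0400}) = 0.1151
P = 0.1151

0.1151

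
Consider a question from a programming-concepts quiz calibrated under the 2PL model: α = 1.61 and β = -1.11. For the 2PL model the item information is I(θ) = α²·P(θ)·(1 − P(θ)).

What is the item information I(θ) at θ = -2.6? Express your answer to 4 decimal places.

P = 1/(1+e^{2.3989}) = 0.0833
P(1−P) = 0.0833 × 0.9167 = 0.0763
I = α² × P(1−P) = 1.61² × 0.0763 = 0.19784

0.1978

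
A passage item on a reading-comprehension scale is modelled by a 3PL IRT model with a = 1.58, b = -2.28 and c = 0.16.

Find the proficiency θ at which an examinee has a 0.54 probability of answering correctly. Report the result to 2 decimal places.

-2.40

P(θ) = c + (1 − c) · 1 / (1 + exp(−a(θ − b)))
Remove guessing floor: (0.54 − 0.16)/(1 − 0.16) = 0.4524
logit = ln(0.4524/0.5476) = -0.1911
θ = b + logit/(a) = -2.28 + (-0.1911)/1.5800 = -2.4009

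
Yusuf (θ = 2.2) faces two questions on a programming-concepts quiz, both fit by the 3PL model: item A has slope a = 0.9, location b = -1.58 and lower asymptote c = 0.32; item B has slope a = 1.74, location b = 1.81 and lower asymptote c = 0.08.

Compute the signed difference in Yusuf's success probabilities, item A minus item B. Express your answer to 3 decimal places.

0.288

P(θ) = c + (1 − c) · 1 / (1 + exp(−a(θ − b)))
P_A = 0.9781
P_B = 0.6904
P_A − P_B = 0.2877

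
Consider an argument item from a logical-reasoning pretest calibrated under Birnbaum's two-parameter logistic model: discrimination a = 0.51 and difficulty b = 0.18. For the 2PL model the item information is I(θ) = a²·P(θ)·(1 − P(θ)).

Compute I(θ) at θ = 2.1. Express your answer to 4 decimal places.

0.0516

P = 1/(1+e^{-0.9792}) = 0.7269
P(1−P) = 0.7269 × 0.2731 = 0.1985
I = a² × P(1−P) = 0.51² × 0.1985 = 0.05163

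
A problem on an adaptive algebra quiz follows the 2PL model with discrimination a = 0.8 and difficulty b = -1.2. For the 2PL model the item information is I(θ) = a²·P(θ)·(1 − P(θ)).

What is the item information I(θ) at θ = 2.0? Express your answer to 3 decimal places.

0.043

P = 1/(1+e^{-2.5600}) = 0.9282
P(1−P) = 0.9282 × 0.0718 = 0.0666
I = a² × P(1−P) = 0.8² × 0.0666 = 0.04263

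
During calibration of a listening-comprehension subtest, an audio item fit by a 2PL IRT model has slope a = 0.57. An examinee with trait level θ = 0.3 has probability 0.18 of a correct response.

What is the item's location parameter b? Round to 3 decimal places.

2.960

P(θ) = 1 / (1 + exp(−a(θ − b)))
logit(0.18) = ln(0.18/0.82) = -1.5163
b = θ − logit/(a) = 0.3 − (-1.5163)/0.5700 = 2.9603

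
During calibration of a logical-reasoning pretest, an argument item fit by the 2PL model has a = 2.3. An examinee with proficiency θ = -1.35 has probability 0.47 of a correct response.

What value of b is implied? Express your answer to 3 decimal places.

-1.298

P(θ) = 1 / (1 + exp(−a(θ − b)))
logit(0.47) = ln(0.47/0.53) = -0.1201
b = θ − logit/(a) = -1.35 − (-0.1201)/2.3000 = -1.2978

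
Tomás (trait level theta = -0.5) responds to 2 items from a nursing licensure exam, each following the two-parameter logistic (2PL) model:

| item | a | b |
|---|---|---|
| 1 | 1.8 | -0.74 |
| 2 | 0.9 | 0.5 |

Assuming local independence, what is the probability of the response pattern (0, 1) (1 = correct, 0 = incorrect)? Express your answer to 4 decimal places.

P(theta) = 1 / (1 + exp(−a(theta − b)))
P_1 = 1/(1+e^{-0.4320}) = 0.6064
P_2 = 1/(1+e^{0.9000}) = 0.2891
L = (1−P_1) × P_2 = 0.3936 × 0.2891 = 0.11378

0.1138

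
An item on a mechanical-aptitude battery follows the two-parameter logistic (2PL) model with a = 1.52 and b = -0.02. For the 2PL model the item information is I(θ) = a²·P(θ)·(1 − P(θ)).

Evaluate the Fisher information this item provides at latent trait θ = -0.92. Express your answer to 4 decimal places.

0.3737

P = 1/(1+e^{1.3680}) = 0.2029
P(1−P) = 0.2029 × 0.7971 = 0.1618
I = a² × P(1−P) = 1.52² × 0.1618 = 0.37372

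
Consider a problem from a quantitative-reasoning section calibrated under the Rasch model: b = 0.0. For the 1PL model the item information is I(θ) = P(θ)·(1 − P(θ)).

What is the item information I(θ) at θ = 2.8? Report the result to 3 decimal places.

P = 1/(1+e^{-2.8000}) = 0.9427
P(1−P) = 0.9427 × 0.0573 = 0.0540
I = P(1−P) = 0.05404

0.054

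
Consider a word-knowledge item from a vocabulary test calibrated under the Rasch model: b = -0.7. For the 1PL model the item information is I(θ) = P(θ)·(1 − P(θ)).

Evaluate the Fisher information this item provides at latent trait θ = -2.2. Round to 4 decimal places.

P = 1/(1+e^{1.5000}) = 0.1824
P(1−P) = 0.1824 × 0.8176 = 0.1491
I = P(1−P) = 0.14915

0.1491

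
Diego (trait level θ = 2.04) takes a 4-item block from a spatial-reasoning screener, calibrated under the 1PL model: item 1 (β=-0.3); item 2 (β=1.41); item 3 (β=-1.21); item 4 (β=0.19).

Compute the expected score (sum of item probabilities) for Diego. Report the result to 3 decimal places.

3.391

P(θ) = 1 / (1 + exp(−(θ − β)))
P_1 = 1/(1+e^{-2.3400}) = 0.9121
P_2 = 1/(1+e^{-0.6300}) = 0.6525
P_3 = 1/(1+e^{-3.2500}) = 0.9627
P_4 = 1/(1+e^{-1.8500}) = 0.8641
E[score] = 0.9121 + 0.6525 + 0.9627 + 0.8641 = 3.3914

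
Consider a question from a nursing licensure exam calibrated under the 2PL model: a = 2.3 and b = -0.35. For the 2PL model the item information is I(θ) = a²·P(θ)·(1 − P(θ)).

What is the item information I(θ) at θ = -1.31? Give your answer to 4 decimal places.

0.4720

P = 1/(1+e^{2.2080}) = 0.0990
P(1−P) = 0.0990 × 0.9010 = 0.0892
I = a² × P(1−P) = 2.3² × 0.0892 = 0.47201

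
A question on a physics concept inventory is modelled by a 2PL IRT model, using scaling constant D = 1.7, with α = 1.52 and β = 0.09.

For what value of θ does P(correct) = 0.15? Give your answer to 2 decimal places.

-0.58

P(θ) = 1 / (1 + exp(−D·α(θ − β)))
logit = ln(0.1500/0.8500) = -1.7346
θ = β + logit/(1.7·α) = 0.09 + (-1.7346)/2.5840 = -0.5813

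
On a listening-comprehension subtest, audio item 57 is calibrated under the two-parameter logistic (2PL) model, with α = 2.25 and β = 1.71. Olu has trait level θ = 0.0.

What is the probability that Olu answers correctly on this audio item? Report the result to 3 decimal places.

0.021

P(θ) = 1 / (1 + exp(−α(θ − β)))
Exponent: 2.25 × (0.0 − 1.71) = -3.8475
1/(1 + e^{3.8475}) = 0.0209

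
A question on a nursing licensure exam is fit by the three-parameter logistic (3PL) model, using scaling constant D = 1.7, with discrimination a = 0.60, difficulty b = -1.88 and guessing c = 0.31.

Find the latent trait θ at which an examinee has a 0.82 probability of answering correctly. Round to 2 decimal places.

P(θ) = c + (1 − c) · 1 / (1 + exp(−D·a(θ − b)))
Remove guessing floor: (0.82 − 0.31)/(1 − 0.31) = 0.7391
logit = ln(0.7391/0.2609) = 1.0415
θ = b + logit/(1.7·a) = -1.88 + 1.0415/1.0200 = -0.8590

-0.86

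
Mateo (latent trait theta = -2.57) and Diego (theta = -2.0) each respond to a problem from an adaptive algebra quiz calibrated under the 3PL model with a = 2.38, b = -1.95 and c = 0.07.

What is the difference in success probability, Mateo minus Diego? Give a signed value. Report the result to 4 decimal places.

P(theta) = c + (1 − c) · 1 / (1 + exp(−a(theta − b)))
P(Mateo) = 0.2431  [exponent -1.4756]
P(Diego) = 0.5074  [exponent -0.1190]
Difference = 0.2431 − 0.5074 = -0.2643

-0.2643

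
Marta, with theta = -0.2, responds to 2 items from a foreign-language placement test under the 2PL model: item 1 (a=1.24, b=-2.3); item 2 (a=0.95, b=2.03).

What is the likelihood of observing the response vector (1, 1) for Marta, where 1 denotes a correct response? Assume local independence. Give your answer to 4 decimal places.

P(theta) = 1 / (1 + exp(−a(theta − b)))
P_1 = 1/(1+e^{-2.6040}) = 0.9311
P_2 = 1/(1+e^{2.1185}) = 0.1073
L = P_1 × P_2 = 0.9311 × 0.1073 = 0.09992

0.0999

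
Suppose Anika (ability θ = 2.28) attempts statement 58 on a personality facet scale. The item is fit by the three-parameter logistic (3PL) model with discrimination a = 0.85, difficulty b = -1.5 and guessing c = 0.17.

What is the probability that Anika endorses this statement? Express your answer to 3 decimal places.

0.968

P(θ) = c + (1 − c) · 1 / (1 + exp(−a(θ − b)))
Exponent: 0.85 × (2.28 − (-1.5)) = 3.2130
1/(1 + e^{-3.2130}) = 0.9613
P = 0.17 + 0.83 × 0.9613 = 0.9679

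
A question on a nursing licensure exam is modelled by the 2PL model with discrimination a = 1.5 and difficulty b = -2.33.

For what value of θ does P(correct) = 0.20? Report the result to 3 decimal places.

P(θ) = 1 / (1 + exp(−a(θ − b)))
logit = ln(0.2000/0.8000) = -1.3863
θ = b + logit/(a) = -2.33 + (-1.3863)/1.5000 = -3.2542

-3.254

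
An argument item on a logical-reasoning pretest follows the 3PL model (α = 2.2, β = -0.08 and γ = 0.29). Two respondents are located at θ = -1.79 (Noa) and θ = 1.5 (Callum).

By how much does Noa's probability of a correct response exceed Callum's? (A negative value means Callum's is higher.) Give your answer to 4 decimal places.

-0.6726

P(θ) = γ + (1 − γ) · 1 / (1 + exp(−α(θ − β)))
P(Noa) = 0.3061  [exponent -3.7620]
P(Callum) = 0.9787  [exponent 3.4760]
Difference = 0.3061 − 0.9787 = -0.6726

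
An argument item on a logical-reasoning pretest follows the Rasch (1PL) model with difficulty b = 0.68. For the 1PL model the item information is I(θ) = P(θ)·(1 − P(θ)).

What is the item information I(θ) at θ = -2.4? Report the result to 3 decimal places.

0.042

P = 1/(1+e^{3.0800}) = 0.0439
P(1−P) = 0.0439 × 0.9561 = 0.0420
I = P(1−P) = 0.04201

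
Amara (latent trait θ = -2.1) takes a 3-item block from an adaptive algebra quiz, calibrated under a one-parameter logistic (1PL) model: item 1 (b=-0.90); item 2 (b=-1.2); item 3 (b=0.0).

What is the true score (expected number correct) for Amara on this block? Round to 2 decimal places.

0.63

P(θ) = 1 / (1 + exp(−(θ − b)))
P_1 = 1/(1+e^{1.2000}) = 0.2315
P_2 = 1/(1+e^{0.9000}) = 0.2891
P_3 = 1/(1+e^{2.1000}) = 0.1091
E[score] = 0.2315 + 0.2891 + 0.1091 = 0.6296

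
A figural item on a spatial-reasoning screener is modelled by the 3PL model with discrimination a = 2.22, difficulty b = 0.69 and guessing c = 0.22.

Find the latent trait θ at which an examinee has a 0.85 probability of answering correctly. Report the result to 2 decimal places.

P(θ) = c + (1 − c) · 1 / (1 + exp(−a(θ − b)))
Remove guessing floor: (0.85 − 0.22)/(1 − 0.22) = 0.8077
logit = ln(0.8077/0.1923) = 1.4351
θ = b + logit/(a) = 0.69 + 1.4351/2.2200 = 1.3364

1.34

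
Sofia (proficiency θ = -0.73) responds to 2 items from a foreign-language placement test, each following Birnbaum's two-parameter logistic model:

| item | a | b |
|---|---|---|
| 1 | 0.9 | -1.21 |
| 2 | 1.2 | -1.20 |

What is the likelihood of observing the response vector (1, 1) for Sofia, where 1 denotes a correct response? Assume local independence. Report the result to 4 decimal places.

P(θ) = 1 / (1 + exp(−a(θ − b)))
P_1 = 1/(1+e^{-0.4320}) = 0.6064
P_2 = 1/(1+e^{-0.5640}) = 0.6374
L = P_1 × P_2 = 0.6064 × 0.6374 = 0.38647

0.3865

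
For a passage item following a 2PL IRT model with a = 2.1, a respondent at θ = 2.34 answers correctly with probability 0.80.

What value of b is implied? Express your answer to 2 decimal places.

1.68

P(θ) = 1 / (1 + exp(−a(θ − b)))
logit(0.80) = ln(0.80/0.20) = 1.3863
b = θ − logit/(a) = 2.34 − 1.3863/2.1000 = 1.6799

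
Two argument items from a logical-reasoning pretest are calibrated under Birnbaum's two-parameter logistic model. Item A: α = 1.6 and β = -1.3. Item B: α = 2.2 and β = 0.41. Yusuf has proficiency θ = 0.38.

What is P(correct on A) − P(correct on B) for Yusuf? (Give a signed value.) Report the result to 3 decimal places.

P(θ) = 1 / (1 + exp(−α(θ − β)))
P_A = 0.9363
P_B = 0.4835
P_A − P_B = 0.4528

0.453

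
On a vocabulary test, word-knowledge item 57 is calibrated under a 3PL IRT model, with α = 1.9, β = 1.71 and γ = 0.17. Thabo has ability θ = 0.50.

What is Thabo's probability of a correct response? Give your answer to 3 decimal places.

P(θ) = γ + (1 − γ) · 1 / (1 + exp(−α(θ − β)))
Exponent: 1.9 × (0.50 − 1.71) = -2.2990
1/(1 + e^{2.2990}) = 0.0912
P = 0.17 + 0.83 × 0.0912 = 0.2457

0.246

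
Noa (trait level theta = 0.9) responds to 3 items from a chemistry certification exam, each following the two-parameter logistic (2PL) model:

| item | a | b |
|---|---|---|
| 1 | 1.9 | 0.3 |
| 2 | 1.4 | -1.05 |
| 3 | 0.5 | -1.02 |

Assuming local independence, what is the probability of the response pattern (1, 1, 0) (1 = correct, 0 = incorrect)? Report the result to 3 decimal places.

0.197

P(theta) = 1 / (1 + exp(−a(theta − b)))
P_1 = 1/(1+e^{-1.1400}) = 0.7577
P_2 = 1/(1+e^{-2.7300}) = 0.9388
P_3 = 1/(1+e^{-0.9600}) = 0.7231
L = P_1 × P_2 × (1−P_3) = 0.7577 × 0.9388 × 0.2769 = 0.19694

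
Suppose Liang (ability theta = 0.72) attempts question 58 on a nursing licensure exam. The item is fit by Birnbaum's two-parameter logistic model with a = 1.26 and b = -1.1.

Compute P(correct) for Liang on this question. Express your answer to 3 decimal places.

0.908

P(theta) = 1 / (1 + exp(−a(theta − b)))
Exponent: 1.26 × (0.72 − (-1.1)) = 2.2932
1/(1 + e^{-2.2932}) = 0.9083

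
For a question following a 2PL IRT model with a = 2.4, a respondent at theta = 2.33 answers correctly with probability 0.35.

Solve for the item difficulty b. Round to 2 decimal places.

P(theta) = 1 / (1 + exp(−a(theta − b)))
logit(0.35) = ln(0.35/0.65) = -0.6190
b = theta − logit/(a) = 2.33 − (-0.6190)/2.4000 = 2.5879

2.59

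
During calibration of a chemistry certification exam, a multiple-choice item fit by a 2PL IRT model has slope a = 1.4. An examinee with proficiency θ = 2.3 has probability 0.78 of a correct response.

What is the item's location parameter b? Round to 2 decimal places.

P(θ) = 1 / (1 + exp(−a(θ − b)))
logit(0.78) = ln(0.78/0.22) = 1.2657
b = θ − logit/(a) = 2.3 − 1.2657/1.4000 = 1.3960

1.40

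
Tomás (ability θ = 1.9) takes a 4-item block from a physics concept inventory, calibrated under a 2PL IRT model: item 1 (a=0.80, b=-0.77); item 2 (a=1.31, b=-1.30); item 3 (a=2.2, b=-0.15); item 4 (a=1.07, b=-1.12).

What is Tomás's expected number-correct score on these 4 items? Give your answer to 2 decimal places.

P(θ) = 1 / (1 + exp(−a(θ − b)))
P_1 = 1/(1+e^{-2.1360}) = 0.8944
P_2 = 1/(1+e^{-4.1920}) = 0.9851
P_3 = 1/(1+e^{-4.5100}) = 0.9891
P_4 = 1/(1+e^{-3.2314}) = 0.9620
E[score] = 0.8944 + 0.9851 + 0.9891 + 0.9620 = 3.8306

3.83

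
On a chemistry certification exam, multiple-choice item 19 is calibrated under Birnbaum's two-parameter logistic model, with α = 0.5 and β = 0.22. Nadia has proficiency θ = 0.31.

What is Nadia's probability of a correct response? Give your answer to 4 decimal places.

P(θ) = 1 / (1 + exp(−α(θ − β)))
Exponent: 0.5 × (0.31 − 0.22) = 0.0450
1/(1 + e^{-0.0450}) = 0.5112

0.5112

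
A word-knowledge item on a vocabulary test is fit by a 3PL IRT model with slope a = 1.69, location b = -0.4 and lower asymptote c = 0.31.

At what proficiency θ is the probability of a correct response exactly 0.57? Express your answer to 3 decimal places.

-0.698

P(θ) = c + (1 − c) · 1 / (1 + exp(−a(θ − b)))
Remove guessing floor: (0.57 − 0.31)/(1 − 0.31) = 0.3768
logit = ln(0.3768/0.6232) = -0.5031
θ = b + logit/(a) = -0.4 + (-0.5031)/1.6900 = -0.6977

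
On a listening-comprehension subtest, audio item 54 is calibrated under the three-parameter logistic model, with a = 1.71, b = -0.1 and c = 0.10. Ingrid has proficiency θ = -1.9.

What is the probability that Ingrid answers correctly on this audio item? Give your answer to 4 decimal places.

P(θ) = c + (1 − c) · 1 / (1 + exp(−a(θ − b)))
Exponent: 1.71 × (-1.9 − (-0.1)) = -3.0780
1/(1 + e^{3.0780}) = 0.0440
P = 0.10 + 0.90 × 0.0440 = 0.1396

0.1396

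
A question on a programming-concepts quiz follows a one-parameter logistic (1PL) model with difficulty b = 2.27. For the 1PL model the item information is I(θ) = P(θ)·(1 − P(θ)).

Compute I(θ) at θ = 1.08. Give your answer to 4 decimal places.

0.1788

P = 1/(1+e^{1.1900}) = 0.2333
P(1−P) = 0.2333 × 0.7667 = 0.1788
I = P(1−P) = 0.17885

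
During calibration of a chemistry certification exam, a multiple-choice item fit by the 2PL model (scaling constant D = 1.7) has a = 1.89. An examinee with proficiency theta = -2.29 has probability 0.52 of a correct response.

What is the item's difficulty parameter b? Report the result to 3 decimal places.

P(theta) = 1 / (1 + exp(−D·a(theta − b)))
logit(0.52) = ln(0.52/0.48) = 0.0800
b = theta − logit/(1.7·a) = -2.29 − 0.0800/3.2130 = -2.3149

-2.315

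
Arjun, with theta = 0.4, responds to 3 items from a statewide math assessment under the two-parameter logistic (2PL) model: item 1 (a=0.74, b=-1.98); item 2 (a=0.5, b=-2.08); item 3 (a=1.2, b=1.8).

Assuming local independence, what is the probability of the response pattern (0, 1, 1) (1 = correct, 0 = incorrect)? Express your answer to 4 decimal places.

P(theta) = 1 / (1 + exp(−a(theta − b)))
P_1 = 1/(1+e^{-1.7612}) = 0.8534
P_2 = 1/(1+e^{-1.2400}) = 0.7756
P_3 = 1/(1+e^{1.6800}) = 0.1571
L = (1−P_1) × P_2 × P_3 = 0.1466 × 0.7756 × 0.1571 = 0.01787

0.0179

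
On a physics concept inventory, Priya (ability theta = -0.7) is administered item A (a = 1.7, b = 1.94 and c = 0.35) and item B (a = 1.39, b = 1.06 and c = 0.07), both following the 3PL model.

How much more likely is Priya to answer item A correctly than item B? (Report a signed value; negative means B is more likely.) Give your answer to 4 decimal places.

0.2131

P(theta) = c + (1 − c) · 1 / (1 + exp(−a(theta − b)))
P_A = 0.3572
P_B = 0.1441
P_A − P_B = 0.2131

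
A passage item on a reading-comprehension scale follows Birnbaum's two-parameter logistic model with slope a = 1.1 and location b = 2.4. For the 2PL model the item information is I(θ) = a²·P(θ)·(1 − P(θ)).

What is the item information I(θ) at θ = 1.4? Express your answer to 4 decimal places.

P = 1/(1+e^{1.1000}) = 0.2497
P(1−P) = 0.2497 × 0.7503 = 0.1874
I = a² × P(1−P) = 1.1² × 0.1874 = 0.22672

0.2267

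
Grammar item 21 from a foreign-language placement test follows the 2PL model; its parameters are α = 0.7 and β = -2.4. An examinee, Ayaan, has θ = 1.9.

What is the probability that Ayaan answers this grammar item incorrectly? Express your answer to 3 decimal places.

P(θ) = 1 / (1 + exp(−α(θ − β)))
Exponent: 0.7 × (1.9 − (-2.4)) = 3.0100
1/(1 + e^{-3.0100}) = 0.9530
P(incorrect) = 1 − 0.9530 = 0.0470

0.047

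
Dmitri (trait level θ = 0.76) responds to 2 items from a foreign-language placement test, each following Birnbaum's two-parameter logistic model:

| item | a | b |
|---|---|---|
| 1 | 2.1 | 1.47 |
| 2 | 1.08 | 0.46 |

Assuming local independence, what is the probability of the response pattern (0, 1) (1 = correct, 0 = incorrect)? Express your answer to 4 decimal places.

0.4737

P(θ) = 1 / (1 + exp(−a(θ − b)))
P_1 = 1/(1+e^{1.4910}) = 0.1838
P_2 = 1/(1+e^{-0.3240}) = 0.5803
L = (1−P_1) × P_2 = 0.8162 × 0.5803 = 0.47366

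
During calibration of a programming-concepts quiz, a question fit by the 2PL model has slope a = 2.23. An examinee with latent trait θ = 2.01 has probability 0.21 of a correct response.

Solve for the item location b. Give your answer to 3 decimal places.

P(θ) = 1 / (1 + exp(−a(θ − b)))
logit(0.21) = ln(0.21/0.79) = -1.3249
b = θ − logit/(a) = 2.01 − (-1.3249)/2.2300 = 2.6041

2.604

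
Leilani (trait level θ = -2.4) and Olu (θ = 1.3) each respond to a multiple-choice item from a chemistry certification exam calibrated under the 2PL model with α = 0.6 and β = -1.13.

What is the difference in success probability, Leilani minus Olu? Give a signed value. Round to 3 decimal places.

P(θ) = 1 / (1 + exp(−α(θ − β)))
P(Leilani) = 0.3182  [exponent -0.7620]
P(Olu) = 0.8112  [exponent 1.4580]
Difference = 0.3182 − 0.8112 = -0.4930

-0.493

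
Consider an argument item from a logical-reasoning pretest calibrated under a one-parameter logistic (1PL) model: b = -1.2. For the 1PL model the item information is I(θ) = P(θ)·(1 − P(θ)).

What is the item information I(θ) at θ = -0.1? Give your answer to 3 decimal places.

P = 1/(1+e^{-1.1000}) = 0.7503
P(1−P) = 0.7503 × 0.2497 = 0.1874
I = P(1−P) = 0.18737

0.187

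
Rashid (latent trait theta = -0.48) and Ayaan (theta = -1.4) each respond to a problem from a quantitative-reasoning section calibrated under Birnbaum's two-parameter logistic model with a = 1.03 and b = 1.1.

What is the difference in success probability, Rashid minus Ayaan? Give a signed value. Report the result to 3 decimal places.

P(theta) = 1 / (1 + exp(−a(theta − b)))
P(Rashid) = 0.1642  [exponent -1.6274]
P(Ayaan) = 0.0708  [exponent -2.5750]
Difference = 0.1642 − 0.0708 = 0.0934

0.093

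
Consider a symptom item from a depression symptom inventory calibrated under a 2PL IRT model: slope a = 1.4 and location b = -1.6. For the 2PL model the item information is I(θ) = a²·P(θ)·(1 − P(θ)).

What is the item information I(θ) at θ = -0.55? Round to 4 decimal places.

0.2979

P = 1/(1+e^{-1.4700}) = 0.8131
P(1−P) = 0.8131 × 0.1869 = 0.1520
I = a² × P(1−P) = 1.4² × 0.1520 = 0.29791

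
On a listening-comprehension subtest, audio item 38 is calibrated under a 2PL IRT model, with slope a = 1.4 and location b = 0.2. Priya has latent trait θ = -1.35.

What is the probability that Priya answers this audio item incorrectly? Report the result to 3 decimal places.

P(θ) = 1 / (1 + exp(−a(θ − b)))
Exponent: 1.4 × (-1.35 − 0.2) = -2.1700
1/(1 + e^{2.1700}) = 0.1025
P(incorrect) = 1 − 0.1025 = 0.8975

0.898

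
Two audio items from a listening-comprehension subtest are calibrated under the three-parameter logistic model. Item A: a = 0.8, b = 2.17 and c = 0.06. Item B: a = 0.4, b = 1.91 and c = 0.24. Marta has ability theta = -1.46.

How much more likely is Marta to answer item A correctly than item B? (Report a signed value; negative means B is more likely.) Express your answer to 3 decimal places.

-0.288

P(theta) = c + (1 − c) · 1 / (1 + exp(−a(theta − b)))
P_A = 0.1088
P_B = 0.3967
P_A − P_B = -0.2879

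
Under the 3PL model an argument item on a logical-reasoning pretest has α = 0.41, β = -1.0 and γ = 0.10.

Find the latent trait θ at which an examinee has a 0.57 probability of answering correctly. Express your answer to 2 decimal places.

P(θ) = γ + (1 − γ) · 1 / (1 + exp(−α(θ − β)))
Remove guessing floor: (0.57 − 0.10)/(1 − 0.10) = 0.5222
logit = ln(0.5222/0.4778) = 0.0889
θ = β + logit/(α) = -1.0 + 0.0889/0.4100 = -0.7831

-0.78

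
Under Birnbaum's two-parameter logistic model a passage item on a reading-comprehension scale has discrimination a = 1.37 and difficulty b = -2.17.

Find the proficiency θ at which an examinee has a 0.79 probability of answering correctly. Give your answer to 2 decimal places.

P(θ) = 1 / (1 + exp(−a(θ − b)))
logit = ln(0.7900/0.2100) = 1.3249
θ = b + logit/(a) = -2.17 + 1.3249/1.3700 = -1.2029

-1.20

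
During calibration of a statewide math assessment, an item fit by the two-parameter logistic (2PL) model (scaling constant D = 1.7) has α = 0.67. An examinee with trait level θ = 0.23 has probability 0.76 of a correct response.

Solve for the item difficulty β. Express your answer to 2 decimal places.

-0.78

P(θ) = 1 / (1 + exp(−D·α(θ − β)))
logit(0.76) = ln(0.76/0.24) = 1.1527
β = θ − logit/(1.7·α) = 0.23 − 1.1527/1.1390 = -0.7820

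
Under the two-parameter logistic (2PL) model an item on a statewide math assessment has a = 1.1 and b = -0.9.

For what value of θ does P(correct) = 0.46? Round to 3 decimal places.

-1.046

P(θ) = 1 / (1 + exp(−a(θ − b)))
logit = ln(0.4600/0.5400) = -0.1603
θ = b + logit/(a) = -0.9 + (-0.1603)/1.1000 = -1.0458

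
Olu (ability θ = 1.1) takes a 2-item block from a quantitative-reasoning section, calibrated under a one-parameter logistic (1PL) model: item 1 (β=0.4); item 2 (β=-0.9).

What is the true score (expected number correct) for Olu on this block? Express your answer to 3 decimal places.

1.549

P(θ) = 1 / (1 + exp(−(θ − β)))
P_1 = 1/(1+e^{-0.7000}) = 0.6682
P_2 = 1/(1+e^{-2.0000}) = 0.8808
E[score] = 0.6682 + 0.8808 = 1.5490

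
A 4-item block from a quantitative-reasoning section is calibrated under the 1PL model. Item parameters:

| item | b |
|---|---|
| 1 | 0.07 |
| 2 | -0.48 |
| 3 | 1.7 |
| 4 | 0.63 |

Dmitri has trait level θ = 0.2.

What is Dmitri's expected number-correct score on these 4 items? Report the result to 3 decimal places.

P(θ) = 1 / (1 + exp(−(θ − b)))
P_1 = 1/(1+e^{-0.1300}) = 0.5325
P_2 = 1/(1+e^{-0.6800}) = 0.6637
P_3 = 1/(1+e^{1.5000}) = 0.1824
P_4 = 1/(1+e^{0.4300}) = 0.3941
E[score] = 0.5325 + 0.6637 + 0.1824 + 0.3941 = 1.7727

1.773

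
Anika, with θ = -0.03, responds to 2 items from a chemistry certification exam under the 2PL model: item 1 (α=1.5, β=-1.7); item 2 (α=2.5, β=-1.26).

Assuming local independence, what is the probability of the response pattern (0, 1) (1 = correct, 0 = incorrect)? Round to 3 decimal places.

P(θ) = 1 / (1 + exp(−α(θ − β)))
P_1 = 1/(1+e^{-2.5050}) = 0.9245
P_2 = 1/(1+e^{-3.0750}) = 0.9558
L = (1−P_1) × P_2 = 0.0755 × 0.9558 = 0.07217

0.072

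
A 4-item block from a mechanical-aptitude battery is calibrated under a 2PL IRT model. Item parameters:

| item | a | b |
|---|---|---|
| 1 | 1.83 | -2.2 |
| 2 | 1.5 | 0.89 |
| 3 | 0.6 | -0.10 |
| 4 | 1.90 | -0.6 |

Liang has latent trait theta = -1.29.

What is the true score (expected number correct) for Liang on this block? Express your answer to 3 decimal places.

P(theta) = 1 / (1 + exp(−a(theta − b)))
P_1 = 1/(1+e^{-1.6653}) = 0.8409
P_2 = 1/(1+e^{3.2700}) = 0.0366
P_3 = 1/(1+e^{0.7140}) = 0.3287
P_4 = 1/(1+e^{1.3110}) = 0.2123
E[score] = 0.8409 + 0.0366 + 0.3287 + 0.2123 = 1.4186

1.419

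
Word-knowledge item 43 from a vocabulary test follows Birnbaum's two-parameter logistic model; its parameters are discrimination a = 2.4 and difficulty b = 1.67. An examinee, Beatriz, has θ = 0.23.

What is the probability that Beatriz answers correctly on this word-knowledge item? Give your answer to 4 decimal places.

0.0306

P(θ) = 1 / (1 + exp(−a(θ − b)))
Exponent: 2.4 × (0.23 − 1.67) = -3.4560
1/(1 + e^{3.4560}) = 0.0306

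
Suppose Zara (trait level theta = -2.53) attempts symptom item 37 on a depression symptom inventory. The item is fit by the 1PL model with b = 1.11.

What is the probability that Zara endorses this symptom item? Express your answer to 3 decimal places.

0.026

P(theta) = 1 / (1 + exp(−(theta − b)))
Exponent: (-2.53 − 1.11) = -3.6400
1/(1 + e^{3.6400}) = 0.0256
P = 0.0256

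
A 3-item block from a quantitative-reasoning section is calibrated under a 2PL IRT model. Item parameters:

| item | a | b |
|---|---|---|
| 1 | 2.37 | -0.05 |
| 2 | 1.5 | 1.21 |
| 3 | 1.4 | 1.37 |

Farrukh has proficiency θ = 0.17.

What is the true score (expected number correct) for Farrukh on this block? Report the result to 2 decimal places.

P(θ) = 1 / (1 + exp(−a(θ − b)))
P_1 = 1/(1+e^{-0.5214}) = 0.6275
P_2 = 1/(1+e^{1.5600}) = 0.1736
P_3 = 1/(1+e^{1.6800}) = 0.1571
E[score] = 0.6275 + 0.1736 + 0.1571 = 0.9582

0.96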